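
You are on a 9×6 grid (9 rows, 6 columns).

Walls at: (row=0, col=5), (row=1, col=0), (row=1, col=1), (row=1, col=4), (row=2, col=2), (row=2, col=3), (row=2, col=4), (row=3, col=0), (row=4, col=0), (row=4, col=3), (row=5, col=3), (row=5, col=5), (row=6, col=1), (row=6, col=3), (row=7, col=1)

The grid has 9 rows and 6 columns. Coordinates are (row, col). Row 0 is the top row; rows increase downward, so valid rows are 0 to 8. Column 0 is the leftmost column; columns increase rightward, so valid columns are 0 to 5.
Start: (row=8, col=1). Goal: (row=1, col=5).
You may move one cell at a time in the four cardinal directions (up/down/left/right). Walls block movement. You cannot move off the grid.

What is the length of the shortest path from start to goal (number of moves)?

BFS from (row=8, col=1) until reaching (row=1, col=5):
  Distance 0: (row=8, col=1)
  Distance 1: (row=8, col=0), (row=8, col=2)
  Distance 2: (row=7, col=0), (row=7, col=2), (row=8, col=3)
  Distance 3: (row=6, col=0), (row=6, col=2), (row=7, col=3), (row=8, col=4)
  Distance 4: (row=5, col=0), (row=5, col=2), (row=7, col=4), (row=8, col=5)
  Distance 5: (row=4, col=2), (row=5, col=1), (row=6, col=4), (row=7, col=5)
  Distance 6: (row=3, col=2), (row=4, col=1), (row=5, col=4), (row=6, col=5)
  Distance 7: (row=3, col=1), (row=3, col=3), (row=4, col=4)
  Distance 8: (row=2, col=1), (row=3, col=4), (row=4, col=5)
  Distance 9: (row=2, col=0), (row=3, col=5)
  Distance 10: (row=2, col=5)
  Distance 11: (row=1, col=5)  <- goal reached here
One shortest path (11 moves): (row=8, col=1) -> (row=8, col=2) -> (row=8, col=3) -> (row=8, col=4) -> (row=7, col=4) -> (row=6, col=4) -> (row=5, col=4) -> (row=4, col=4) -> (row=4, col=5) -> (row=3, col=5) -> (row=2, col=5) -> (row=1, col=5)

Answer: Shortest path length: 11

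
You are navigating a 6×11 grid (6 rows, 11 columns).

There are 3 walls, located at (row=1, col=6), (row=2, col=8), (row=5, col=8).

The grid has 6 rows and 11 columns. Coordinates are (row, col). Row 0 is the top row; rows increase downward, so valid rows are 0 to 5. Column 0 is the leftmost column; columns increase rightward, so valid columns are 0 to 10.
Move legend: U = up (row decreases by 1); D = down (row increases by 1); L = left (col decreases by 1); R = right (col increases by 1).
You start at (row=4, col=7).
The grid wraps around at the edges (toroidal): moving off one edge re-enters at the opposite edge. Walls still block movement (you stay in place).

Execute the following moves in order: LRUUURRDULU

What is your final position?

Answer: Final position: (row=0, col=8)

Derivation:
Start: (row=4, col=7)
  L (left): (row=4, col=7) -> (row=4, col=6)
  R (right): (row=4, col=6) -> (row=4, col=7)
  U (up): (row=4, col=7) -> (row=3, col=7)
  U (up): (row=3, col=7) -> (row=2, col=7)
  U (up): (row=2, col=7) -> (row=1, col=7)
  R (right): (row=1, col=7) -> (row=1, col=8)
  R (right): (row=1, col=8) -> (row=1, col=9)
  D (down): (row=1, col=9) -> (row=2, col=9)
  U (up): (row=2, col=9) -> (row=1, col=9)
  L (left): (row=1, col=9) -> (row=1, col=8)
  U (up): (row=1, col=8) -> (row=0, col=8)
Final: (row=0, col=8)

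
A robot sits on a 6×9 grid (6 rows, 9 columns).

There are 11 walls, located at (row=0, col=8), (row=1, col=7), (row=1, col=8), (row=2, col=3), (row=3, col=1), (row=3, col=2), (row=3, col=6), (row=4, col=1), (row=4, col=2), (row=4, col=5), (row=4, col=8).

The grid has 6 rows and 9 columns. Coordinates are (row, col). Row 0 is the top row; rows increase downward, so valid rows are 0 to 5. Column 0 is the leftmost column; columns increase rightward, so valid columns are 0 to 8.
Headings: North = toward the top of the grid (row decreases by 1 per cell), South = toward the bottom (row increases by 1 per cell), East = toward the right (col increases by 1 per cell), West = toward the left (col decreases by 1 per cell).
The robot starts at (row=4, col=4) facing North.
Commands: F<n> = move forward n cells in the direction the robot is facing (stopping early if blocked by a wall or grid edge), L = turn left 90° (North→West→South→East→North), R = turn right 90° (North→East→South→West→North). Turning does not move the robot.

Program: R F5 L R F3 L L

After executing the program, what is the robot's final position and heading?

Start: (row=4, col=4), facing North
  R: turn right, now facing East
  F5: move forward 0/5 (blocked), now at (row=4, col=4)
  L: turn left, now facing North
  R: turn right, now facing East
  F3: move forward 0/3 (blocked), now at (row=4, col=4)
  L: turn left, now facing North
  L: turn left, now facing West
Final: (row=4, col=4), facing West

Answer: Final position: (row=4, col=4), facing West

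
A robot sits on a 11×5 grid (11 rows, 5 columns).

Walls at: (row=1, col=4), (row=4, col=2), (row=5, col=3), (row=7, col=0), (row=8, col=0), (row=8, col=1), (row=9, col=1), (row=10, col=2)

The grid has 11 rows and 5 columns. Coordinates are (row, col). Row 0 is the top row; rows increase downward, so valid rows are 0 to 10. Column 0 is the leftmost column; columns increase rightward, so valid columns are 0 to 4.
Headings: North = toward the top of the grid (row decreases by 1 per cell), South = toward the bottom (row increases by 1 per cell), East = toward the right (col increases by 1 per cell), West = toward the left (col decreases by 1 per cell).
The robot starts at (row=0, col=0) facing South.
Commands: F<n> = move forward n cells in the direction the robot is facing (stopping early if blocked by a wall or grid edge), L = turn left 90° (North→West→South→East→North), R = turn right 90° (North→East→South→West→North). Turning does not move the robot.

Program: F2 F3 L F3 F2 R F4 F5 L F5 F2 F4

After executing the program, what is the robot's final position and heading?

Answer: Final position: (row=9, col=4), facing East

Derivation:
Start: (row=0, col=0), facing South
  F2: move forward 2, now at (row=2, col=0)
  F3: move forward 3, now at (row=5, col=0)
  L: turn left, now facing East
  F3: move forward 2/3 (blocked), now at (row=5, col=2)
  F2: move forward 0/2 (blocked), now at (row=5, col=2)
  R: turn right, now facing South
  F4: move forward 4, now at (row=9, col=2)
  F5: move forward 0/5 (blocked), now at (row=9, col=2)
  L: turn left, now facing East
  F5: move forward 2/5 (blocked), now at (row=9, col=4)
  F2: move forward 0/2 (blocked), now at (row=9, col=4)
  F4: move forward 0/4 (blocked), now at (row=9, col=4)
Final: (row=9, col=4), facing East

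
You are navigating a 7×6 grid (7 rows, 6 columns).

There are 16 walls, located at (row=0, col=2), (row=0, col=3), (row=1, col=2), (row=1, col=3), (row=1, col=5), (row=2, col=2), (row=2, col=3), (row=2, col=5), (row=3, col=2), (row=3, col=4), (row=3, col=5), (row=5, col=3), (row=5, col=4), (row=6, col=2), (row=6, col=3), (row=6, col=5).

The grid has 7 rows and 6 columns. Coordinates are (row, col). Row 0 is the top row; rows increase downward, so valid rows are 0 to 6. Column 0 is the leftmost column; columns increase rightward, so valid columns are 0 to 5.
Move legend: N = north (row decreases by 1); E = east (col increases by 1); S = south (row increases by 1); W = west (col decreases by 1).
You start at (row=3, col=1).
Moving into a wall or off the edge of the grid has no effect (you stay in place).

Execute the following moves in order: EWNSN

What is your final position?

Start: (row=3, col=1)
  E (east): blocked, stay at (row=3, col=1)
  W (west): (row=3, col=1) -> (row=3, col=0)
  N (north): (row=3, col=0) -> (row=2, col=0)
  S (south): (row=2, col=0) -> (row=3, col=0)
  N (north): (row=3, col=0) -> (row=2, col=0)
Final: (row=2, col=0)

Answer: Final position: (row=2, col=0)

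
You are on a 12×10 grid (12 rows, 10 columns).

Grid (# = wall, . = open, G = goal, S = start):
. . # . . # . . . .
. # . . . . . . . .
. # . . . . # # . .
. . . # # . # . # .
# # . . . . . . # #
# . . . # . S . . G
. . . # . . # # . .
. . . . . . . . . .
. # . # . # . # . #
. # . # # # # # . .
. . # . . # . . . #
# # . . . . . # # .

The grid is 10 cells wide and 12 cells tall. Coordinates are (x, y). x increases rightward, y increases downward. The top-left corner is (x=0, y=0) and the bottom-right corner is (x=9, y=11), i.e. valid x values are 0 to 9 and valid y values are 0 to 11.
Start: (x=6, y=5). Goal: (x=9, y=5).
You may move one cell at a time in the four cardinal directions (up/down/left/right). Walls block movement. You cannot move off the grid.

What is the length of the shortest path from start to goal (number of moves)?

BFS from (x=6, y=5) until reaching (x=9, y=5):
  Distance 0: (x=6, y=5)
  Distance 1: (x=6, y=4), (x=5, y=5), (x=7, y=5)
  Distance 2: (x=5, y=4), (x=7, y=4), (x=8, y=5), (x=5, y=6)
  Distance 3: (x=5, y=3), (x=7, y=3), (x=4, y=4), (x=9, y=5), (x=4, y=6), (x=8, y=6), (x=5, y=7)  <- goal reached here
One shortest path (3 moves): (x=6, y=5) -> (x=7, y=5) -> (x=8, y=5) -> (x=9, y=5)

Answer: Shortest path length: 3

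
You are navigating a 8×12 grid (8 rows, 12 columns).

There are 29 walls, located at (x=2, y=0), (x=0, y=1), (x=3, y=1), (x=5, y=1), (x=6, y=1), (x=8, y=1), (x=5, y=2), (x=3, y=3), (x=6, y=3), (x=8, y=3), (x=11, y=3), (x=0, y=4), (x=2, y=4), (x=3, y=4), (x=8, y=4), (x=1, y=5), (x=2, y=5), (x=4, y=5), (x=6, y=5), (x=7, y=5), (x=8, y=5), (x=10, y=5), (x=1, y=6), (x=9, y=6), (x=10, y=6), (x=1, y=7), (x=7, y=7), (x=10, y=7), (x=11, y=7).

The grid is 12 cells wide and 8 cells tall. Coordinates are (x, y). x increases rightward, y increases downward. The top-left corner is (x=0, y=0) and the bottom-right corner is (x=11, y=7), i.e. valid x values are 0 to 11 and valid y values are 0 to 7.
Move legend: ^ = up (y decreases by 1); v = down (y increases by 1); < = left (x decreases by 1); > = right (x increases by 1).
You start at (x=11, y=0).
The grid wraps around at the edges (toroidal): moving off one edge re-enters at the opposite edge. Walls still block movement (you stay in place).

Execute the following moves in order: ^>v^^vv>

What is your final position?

Start: (x=11, y=0)
  ^ (up): blocked, stay at (x=11, y=0)
  > (right): (x=11, y=0) -> (x=0, y=0)
  v (down): blocked, stay at (x=0, y=0)
  ^ (up): (x=0, y=0) -> (x=0, y=7)
  ^ (up): (x=0, y=7) -> (x=0, y=6)
  v (down): (x=0, y=6) -> (x=0, y=7)
  v (down): (x=0, y=7) -> (x=0, y=0)
  > (right): (x=0, y=0) -> (x=1, y=0)
Final: (x=1, y=0)

Answer: Final position: (x=1, y=0)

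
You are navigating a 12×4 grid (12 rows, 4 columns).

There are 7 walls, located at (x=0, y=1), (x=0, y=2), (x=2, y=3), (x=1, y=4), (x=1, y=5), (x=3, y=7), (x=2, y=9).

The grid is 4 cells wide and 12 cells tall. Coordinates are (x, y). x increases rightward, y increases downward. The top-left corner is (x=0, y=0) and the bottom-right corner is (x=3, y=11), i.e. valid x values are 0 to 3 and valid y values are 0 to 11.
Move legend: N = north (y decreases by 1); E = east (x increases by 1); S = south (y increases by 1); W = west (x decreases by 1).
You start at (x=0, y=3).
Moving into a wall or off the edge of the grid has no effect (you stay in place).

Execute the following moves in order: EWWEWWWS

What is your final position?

Answer: Final position: (x=0, y=4)

Derivation:
Start: (x=0, y=3)
  E (east): (x=0, y=3) -> (x=1, y=3)
  W (west): (x=1, y=3) -> (x=0, y=3)
  W (west): blocked, stay at (x=0, y=3)
  E (east): (x=0, y=3) -> (x=1, y=3)
  W (west): (x=1, y=3) -> (x=0, y=3)
  W (west): blocked, stay at (x=0, y=3)
  W (west): blocked, stay at (x=0, y=3)
  S (south): (x=0, y=3) -> (x=0, y=4)
Final: (x=0, y=4)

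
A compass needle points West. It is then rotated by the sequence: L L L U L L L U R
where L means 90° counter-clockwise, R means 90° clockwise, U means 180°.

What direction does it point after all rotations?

Start: West
  L (left (90° counter-clockwise)) -> South
  L (left (90° counter-clockwise)) -> East
  L (left (90° counter-clockwise)) -> North
  U (U-turn (180°)) -> South
  L (left (90° counter-clockwise)) -> East
  L (left (90° counter-clockwise)) -> North
  L (left (90° counter-clockwise)) -> West
  U (U-turn (180°)) -> East
  R (right (90° clockwise)) -> South
Final: South

Answer: Final heading: South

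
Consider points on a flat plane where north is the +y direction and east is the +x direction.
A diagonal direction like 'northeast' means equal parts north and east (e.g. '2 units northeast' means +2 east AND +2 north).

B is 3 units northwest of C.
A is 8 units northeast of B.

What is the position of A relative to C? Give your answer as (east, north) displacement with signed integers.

Answer: A is at (east=5, north=11) relative to C.

Derivation:
Place C at the origin (east=0, north=0).
  B is 3 units northwest of C: delta (east=-3, north=+3); B at (east=-3, north=3).
  A is 8 units northeast of B: delta (east=+8, north=+8); A at (east=5, north=11).
Therefore A relative to C: (east=5, north=11).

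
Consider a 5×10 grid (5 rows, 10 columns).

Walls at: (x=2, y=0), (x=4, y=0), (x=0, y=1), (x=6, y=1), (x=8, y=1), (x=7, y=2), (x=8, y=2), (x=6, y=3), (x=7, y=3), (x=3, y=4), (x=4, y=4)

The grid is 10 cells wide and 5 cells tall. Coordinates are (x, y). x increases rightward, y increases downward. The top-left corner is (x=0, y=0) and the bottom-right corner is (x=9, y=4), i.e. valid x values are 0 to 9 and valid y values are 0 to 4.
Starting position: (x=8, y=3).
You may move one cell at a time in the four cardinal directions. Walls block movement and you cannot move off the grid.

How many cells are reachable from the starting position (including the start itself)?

Answer: Reachable cells: 39

Derivation:
BFS flood-fill from (x=8, y=3):
  Distance 0: (x=8, y=3)
  Distance 1: (x=9, y=3), (x=8, y=4)
  Distance 2: (x=9, y=2), (x=7, y=4), (x=9, y=4)
  Distance 3: (x=9, y=1), (x=6, y=4)
  Distance 4: (x=9, y=0), (x=5, y=4)
  Distance 5: (x=8, y=0), (x=5, y=3)
  Distance 6: (x=7, y=0), (x=5, y=2), (x=4, y=3)
  Distance 7: (x=6, y=0), (x=5, y=1), (x=7, y=1), (x=4, y=2), (x=6, y=2), (x=3, y=3)
  Distance 8: (x=5, y=0), (x=4, y=1), (x=3, y=2), (x=2, y=3)
  Distance 9: (x=3, y=1), (x=2, y=2), (x=1, y=3), (x=2, y=4)
  Distance 10: (x=3, y=0), (x=2, y=1), (x=1, y=2), (x=0, y=3), (x=1, y=4)
  Distance 11: (x=1, y=1), (x=0, y=2), (x=0, y=4)
  Distance 12: (x=1, y=0)
  Distance 13: (x=0, y=0)
Total reachable: 39 (grid has 39 open cells total)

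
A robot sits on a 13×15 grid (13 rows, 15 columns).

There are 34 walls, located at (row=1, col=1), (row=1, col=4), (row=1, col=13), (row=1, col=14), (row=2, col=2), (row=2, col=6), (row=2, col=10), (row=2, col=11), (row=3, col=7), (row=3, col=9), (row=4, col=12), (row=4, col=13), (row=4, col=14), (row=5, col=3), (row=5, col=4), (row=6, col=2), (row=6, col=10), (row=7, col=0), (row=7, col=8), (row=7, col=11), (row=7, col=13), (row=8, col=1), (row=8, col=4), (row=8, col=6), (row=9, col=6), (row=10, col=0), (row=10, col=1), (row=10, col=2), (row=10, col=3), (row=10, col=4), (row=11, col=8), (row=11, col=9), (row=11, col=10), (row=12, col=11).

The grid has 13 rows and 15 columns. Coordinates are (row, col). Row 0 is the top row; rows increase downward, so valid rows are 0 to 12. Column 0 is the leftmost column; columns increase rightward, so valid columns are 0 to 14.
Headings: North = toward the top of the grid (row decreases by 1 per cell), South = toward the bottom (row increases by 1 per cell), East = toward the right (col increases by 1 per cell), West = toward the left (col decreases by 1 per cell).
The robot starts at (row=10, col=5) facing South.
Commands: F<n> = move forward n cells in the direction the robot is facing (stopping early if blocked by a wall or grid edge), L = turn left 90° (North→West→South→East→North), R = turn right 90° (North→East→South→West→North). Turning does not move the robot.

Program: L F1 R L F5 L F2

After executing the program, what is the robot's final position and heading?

Answer: Final position: (row=8, col=11), facing North

Derivation:
Start: (row=10, col=5), facing South
  L: turn left, now facing East
  F1: move forward 1, now at (row=10, col=6)
  R: turn right, now facing South
  L: turn left, now facing East
  F5: move forward 5, now at (row=10, col=11)
  L: turn left, now facing North
  F2: move forward 2, now at (row=8, col=11)
Final: (row=8, col=11), facing North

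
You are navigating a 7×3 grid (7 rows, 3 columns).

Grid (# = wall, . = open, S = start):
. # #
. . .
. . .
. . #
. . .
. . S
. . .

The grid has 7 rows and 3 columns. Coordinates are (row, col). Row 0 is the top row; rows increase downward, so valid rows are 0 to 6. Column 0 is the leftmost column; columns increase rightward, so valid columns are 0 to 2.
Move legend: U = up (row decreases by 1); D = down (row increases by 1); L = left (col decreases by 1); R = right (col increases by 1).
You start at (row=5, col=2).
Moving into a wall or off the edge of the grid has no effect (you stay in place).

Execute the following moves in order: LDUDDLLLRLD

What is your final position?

Start: (row=5, col=2)
  L (left): (row=5, col=2) -> (row=5, col=1)
  D (down): (row=5, col=1) -> (row=6, col=1)
  U (up): (row=6, col=1) -> (row=5, col=1)
  D (down): (row=5, col=1) -> (row=6, col=1)
  D (down): blocked, stay at (row=6, col=1)
  L (left): (row=6, col=1) -> (row=6, col=0)
  L (left): blocked, stay at (row=6, col=0)
  L (left): blocked, stay at (row=6, col=0)
  R (right): (row=6, col=0) -> (row=6, col=1)
  L (left): (row=6, col=1) -> (row=6, col=0)
  D (down): blocked, stay at (row=6, col=0)
Final: (row=6, col=0)

Answer: Final position: (row=6, col=0)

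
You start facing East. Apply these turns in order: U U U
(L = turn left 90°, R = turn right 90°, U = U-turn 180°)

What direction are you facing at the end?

Start: East
  U (U-turn (180°)) -> West
  U (U-turn (180°)) -> East
  U (U-turn (180°)) -> West
Final: West

Answer: Final heading: West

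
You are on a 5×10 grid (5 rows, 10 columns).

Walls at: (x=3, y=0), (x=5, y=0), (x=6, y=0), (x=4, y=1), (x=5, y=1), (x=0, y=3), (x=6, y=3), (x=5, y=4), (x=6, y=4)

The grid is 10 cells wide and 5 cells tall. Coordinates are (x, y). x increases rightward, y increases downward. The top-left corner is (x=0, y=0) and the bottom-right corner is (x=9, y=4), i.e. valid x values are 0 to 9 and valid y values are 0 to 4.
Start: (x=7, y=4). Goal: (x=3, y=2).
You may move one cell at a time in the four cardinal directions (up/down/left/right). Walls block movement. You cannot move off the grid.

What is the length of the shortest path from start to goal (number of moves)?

Answer: Shortest path length: 6

Derivation:
BFS from (x=7, y=4) until reaching (x=3, y=2):
  Distance 0: (x=7, y=4)
  Distance 1: (x=7, y=3), (x=8, y=4)
  Distance 2: (x=7, y=2), (x=8, y=3), (x=9, y=4)
  Distance 3: (x=7, y=1), (x=6, y=2), (x=8, y=2), (x=9, y=3)
  Distance 4: (x=7, y=0), (x=6, y=1), (x=8, y=1), (x=5, y=2), (x=9, y=2)
  Distance 5: (x=8, y=0), (x=9, y=1), (x=4, y=2), (x=5, y=3)
  Distance 6: (x=9, y=0), (x=3, y=2), (x=4, y=3)  <- goal reached here
One shortest path (6 moves): (x=7, y=4) -> (x=7, y=3) -> (x=7, y=2) -> (x=6, y=2) -> (x=5, y=2) -> (x=4, y=2) -> (x=3, y=2)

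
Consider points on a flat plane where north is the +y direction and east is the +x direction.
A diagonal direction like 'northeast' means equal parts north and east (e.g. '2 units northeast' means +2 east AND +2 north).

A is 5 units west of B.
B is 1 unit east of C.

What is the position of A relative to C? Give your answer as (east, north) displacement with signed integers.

Place C at the origin (east=0, north=0).
  B is 1 unit east of C: delta (east=+1, north=+0); B at (east=1, north=0).
  A is 5 units west of B: delta (east=-5, north=+0); A at (east=-4, north=0).
Therefore A relative to C: (east=-4, north=0).

Answer: A is at (east=-4, north=0) relative to C.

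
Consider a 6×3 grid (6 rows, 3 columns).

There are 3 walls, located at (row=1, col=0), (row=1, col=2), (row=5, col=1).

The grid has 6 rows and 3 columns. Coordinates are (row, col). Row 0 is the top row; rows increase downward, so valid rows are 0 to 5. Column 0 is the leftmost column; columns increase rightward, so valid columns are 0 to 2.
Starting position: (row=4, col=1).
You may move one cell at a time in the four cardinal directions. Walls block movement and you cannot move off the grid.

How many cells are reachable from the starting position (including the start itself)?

Answer: Reachable cells: 15

Derivation:
BFS flood-fill from (row=4, col=1):
  Distance 0: (row=4, col=1)
  Distance 1: (row=3, col=1), (row=4, col=0), (row=4, col=2)
  Distance 2: (row=2, col=1), (row=3, col=0), (row=3, col=2), (row=5, col=0), (row=5, col=2)
  Distance 3: (row=1, col=1), (row=2, col=0), (row=2, col=2)
  Distance 4: (row=0, col=1)
  Distance 5: (row=0, col=0), (row=0, col=2)
Total reachable: 15 (grid has 15 open cells total)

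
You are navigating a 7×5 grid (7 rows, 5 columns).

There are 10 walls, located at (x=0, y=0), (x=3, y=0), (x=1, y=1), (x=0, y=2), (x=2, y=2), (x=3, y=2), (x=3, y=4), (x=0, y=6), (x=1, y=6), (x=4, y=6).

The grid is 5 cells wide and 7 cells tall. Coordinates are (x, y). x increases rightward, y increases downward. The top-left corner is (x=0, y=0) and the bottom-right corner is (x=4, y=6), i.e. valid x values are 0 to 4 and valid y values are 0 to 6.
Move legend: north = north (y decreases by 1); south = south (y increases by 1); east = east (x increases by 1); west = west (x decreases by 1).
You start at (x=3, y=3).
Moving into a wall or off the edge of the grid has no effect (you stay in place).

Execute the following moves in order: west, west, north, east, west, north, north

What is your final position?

Start: (x=3, y=3)
  west (west): (x=3, y=3) -> (x=2, y=3)
  west (west): (x=2, y=3) -> (x=1, y=3)
  north (north): (x=1, y=3) -> (x=1, y=2)
  east (east): blocked, stay at (x=1, y=2)
  west (west): blocked, stay at (x=1, y=2)
  north (north): blocked, stay at (x=1, y=2)
  north (north): blocked, stay at (x=1, y=2)
Final: (x=1, y=2)

Answer: Final position: (x=1, y=2)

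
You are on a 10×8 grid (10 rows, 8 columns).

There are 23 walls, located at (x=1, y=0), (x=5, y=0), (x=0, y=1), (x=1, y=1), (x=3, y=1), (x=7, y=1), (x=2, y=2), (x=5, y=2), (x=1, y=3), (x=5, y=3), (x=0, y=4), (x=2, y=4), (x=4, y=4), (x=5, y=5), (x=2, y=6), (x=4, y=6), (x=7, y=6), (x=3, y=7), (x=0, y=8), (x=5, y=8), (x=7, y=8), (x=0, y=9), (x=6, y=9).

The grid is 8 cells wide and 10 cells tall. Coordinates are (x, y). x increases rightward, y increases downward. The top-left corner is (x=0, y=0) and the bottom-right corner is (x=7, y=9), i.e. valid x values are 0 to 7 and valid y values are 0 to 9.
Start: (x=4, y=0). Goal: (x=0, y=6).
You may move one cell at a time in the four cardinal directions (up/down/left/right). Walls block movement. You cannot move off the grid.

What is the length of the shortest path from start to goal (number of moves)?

BFS from (x=4, y=0) until reaching (x=0, y=6):
  Distance 0: (x=4, y=0)
  Distance 1: (x=3, y=0), (x=4, y=1)
  Distance 2: (x=2, y=0), (x=5, y=1), (x=4, y=2)
  Distance 3: (x=2, y=1), (x=6, y=1), (x=3, y=2), (x=4, y=3)
  Distance 4: (x=6, y=0), (x=6, y=2), (x=3, y=3)
  Distance 5: (x=7, y=0), (x=7, y=2), (x=2, y=3), (x=6, y=3), (x=3, y=4)
  Distance 6: (x=7, y=3), (x=6, y=4), (x=3, y=5)
  Distance 7: (x=5, y=4), (x=7, y=4), (x=2, y=5), (x=4, y=5), (x=6, y=5), (x=3, y=6)
  Distance 8: (x=1, y=5), (x=7, y=5), (x=6, y=6)
  Distance 9: (x=1, y=4), (x=0, y=5), (x=1, y=6), (x=5, y=6), (x=6, y=7)
  Distance 10: (x=0, y=6), (x=1, y=7), (x=5, y=7), (x=7, y=7), (x=6, y=8)  <- goal reached here
One shortest path (10 moves): (x=4, y=0) -> (x=4, y=1) -> (x=4, y=2) -> (x=3, y=2) -> (x=3, y=3) -> (x=3, y=4) -> (x=3, y=5) -> (x=2, y=5) -> (x=1, y=5) -> (x=0, y=5) -> (x=0, y=6)

Answer: Shortest path length: 10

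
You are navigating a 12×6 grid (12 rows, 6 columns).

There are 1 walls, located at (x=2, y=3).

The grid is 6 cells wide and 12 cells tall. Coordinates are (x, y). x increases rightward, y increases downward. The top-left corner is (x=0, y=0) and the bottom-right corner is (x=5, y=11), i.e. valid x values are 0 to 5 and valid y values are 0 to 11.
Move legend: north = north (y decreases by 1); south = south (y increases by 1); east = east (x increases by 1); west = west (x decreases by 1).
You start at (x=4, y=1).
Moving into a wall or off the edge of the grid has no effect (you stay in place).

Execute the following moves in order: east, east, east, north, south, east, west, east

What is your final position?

Start: (x=4, y=1)
  east (east): (x=4, y=1) -> (x=5, y=1)
  east (east): blocked, stay at (x=5, y=1)
  east (east): blocked, stay at (x=5, y=1)
  north (north): (x=5, y=1) -> (x=5, y=0)
  south (south): (x=5, y=0) -> (x=5, y=1)
  east (east): blocked, stay at (x=5, y=1)
  west (west): (x=5, y=1) -> (x=4, y=1)
  east (east): (x=4, y=1) -> (x=5, y=1)
Final: (x=5, y=1)

Answer: Final position: (x=5, y=1)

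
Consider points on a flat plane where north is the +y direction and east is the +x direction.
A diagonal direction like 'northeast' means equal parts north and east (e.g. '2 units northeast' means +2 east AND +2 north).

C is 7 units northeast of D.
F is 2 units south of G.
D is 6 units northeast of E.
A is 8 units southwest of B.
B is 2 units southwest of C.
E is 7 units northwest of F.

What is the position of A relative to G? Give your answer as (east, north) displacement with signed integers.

Place G at the origin (east=0, north=0).
  F is 2 units south of G: delta (east=+0, north=-2); F at (east=0, north=-2).
  E is 7 units northwest of F: delta (east=-7, north=+7); E at (east=-7, north=5).
  D is 6 units northeast of E: delta (east=+6, north=+6); D at (east=-1, north=11).
  C is 7 units northeast of D: delta (east=+7, north=+7); C at (east=6, north=18).
  B is 2 units southwest of C: delta (east=-2, north=-2); B at (east=4, north=16).
  A is 8 units southwest of B: delta (east=-8, north=-8); A at (east=-4, north=8).
Therefore A relative to G: (east=-4, north=8).

Answer: A is at (east=-4, north=8) relative to G.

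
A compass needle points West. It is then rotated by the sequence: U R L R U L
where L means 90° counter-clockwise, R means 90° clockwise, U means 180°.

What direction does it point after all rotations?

Start: West
  U (U-turn (180°)) -> East
  R (right (90° clockwise)) -> South
  L (left (90° counter-clockwise)) -> East
  R (right (90° clockwise)) -> South
  U (U-turn (180°)) -> North
  L (left (90° counter-clockwise)) -> West
Final: West

Answer: Final heading: West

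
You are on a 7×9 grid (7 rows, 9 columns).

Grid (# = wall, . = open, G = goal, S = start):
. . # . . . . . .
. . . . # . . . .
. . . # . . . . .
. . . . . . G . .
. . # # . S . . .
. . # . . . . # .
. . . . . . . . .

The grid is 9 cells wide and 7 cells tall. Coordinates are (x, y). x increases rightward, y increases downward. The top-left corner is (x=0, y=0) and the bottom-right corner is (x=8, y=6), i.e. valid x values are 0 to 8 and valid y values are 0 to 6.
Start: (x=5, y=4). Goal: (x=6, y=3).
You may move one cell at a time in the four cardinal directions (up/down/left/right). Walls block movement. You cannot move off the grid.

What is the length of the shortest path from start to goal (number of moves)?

Answer: Shortest path length: 2

Derivation:
BFS from (x=5, y=4) until reaching (x=6, y=3):
  Distance 0: (x=5, y=4)
  Distance 1: (x=5, y=3), (x=4, y=4), (x=6, y=4), (x=5, y=5)
  Distance 2: (x=5, y=2), (x=4, y=3), (x=6, y=3), (x=7, y=4), (x=4, y=5), (x=6, y=5), (x=5, y=6)  <- goal reached here
One shortest path (2 moves): (x=5, y=4) -> (x=6, y=4) -> (x=6, y=3)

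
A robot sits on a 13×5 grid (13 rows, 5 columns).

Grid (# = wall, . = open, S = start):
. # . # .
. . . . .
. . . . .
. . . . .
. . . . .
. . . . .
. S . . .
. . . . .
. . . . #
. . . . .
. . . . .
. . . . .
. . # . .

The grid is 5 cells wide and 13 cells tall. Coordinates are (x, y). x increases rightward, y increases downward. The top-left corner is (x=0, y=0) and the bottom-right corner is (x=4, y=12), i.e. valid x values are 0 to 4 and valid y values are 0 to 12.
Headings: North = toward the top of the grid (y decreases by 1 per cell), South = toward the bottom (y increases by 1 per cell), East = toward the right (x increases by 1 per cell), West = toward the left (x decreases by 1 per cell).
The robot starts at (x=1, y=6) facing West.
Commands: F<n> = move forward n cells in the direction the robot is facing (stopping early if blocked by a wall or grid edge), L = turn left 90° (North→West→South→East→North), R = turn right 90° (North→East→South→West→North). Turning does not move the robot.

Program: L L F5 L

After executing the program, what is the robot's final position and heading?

Answer: Final position: (x=4, y=6), facing North

Derivation:
Start: (x=1, y=6), facing West
  L: turn left, now facing South
  L: turn left, now facing East
  F5: move forward 3/5 (blocked), now at (x=4, y=6)
  L: turn left, now facing North
Final: (x=4, y=6), facing North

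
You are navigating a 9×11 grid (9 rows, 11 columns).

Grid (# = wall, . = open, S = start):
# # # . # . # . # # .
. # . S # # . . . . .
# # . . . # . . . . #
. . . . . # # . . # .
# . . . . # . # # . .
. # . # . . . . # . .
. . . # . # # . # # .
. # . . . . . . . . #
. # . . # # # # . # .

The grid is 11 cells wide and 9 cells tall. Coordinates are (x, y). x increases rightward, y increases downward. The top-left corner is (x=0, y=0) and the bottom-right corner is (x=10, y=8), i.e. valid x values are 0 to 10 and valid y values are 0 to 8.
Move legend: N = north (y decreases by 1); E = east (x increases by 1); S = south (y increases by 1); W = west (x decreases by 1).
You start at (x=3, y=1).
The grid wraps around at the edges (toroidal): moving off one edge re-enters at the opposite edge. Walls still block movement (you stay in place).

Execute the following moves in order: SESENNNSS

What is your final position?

Start: (x=3, y=1)
  S (south): (x=3, y=1) -> (x=3, y=2)
  E (east): (x=3, y=2) -> (x=4, y=2)
  S (south): (x=4, y=2) -> (x=4, y=3)
  E (east): blocked, stay at (x=4, y=3)
  N (north): (x=4, y=3) -> (x=4, y=2)
  N (north): blocked, stay at (x=4, y=2)
  N (north): blocked, stay at (x=4, y=2)
  S (south): (x=4, y=2) -> (x=4, y=3)
  S (south): (x=4, y=3) -> (x=4, y=4)
Final: (x=4, y=4)

Answer: Final position: (x=4, y=4)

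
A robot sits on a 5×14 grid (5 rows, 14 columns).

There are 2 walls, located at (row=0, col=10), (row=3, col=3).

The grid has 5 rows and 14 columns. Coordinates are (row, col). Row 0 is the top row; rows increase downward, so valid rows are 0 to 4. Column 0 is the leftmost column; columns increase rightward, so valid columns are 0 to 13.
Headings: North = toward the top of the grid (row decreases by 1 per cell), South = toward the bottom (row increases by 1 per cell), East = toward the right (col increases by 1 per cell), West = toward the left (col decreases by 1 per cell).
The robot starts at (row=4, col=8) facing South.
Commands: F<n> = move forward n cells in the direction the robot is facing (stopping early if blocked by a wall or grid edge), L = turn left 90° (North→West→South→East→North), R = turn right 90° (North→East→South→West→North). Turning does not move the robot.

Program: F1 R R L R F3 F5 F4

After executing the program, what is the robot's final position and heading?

Start: (row=4, col=8), facing South
  F1: move forward 0/1 (blocked), now at (row=4, col=8)
  R: turn right, now facing West
  R: turn right, now facing North
  L: turn left, now facing West
  R: turn right, now facing North
  F3: move forward 3, now at (row=1, col=8)
  F5: move forward 1/5 (blocked), now at (row=0, col=8)
  F4: move forward 0/4 (blocked), now at (row=0, col=8)
Final: (row=0, col=8), facing North

Answer: Final position: (row=0, col=8), facing North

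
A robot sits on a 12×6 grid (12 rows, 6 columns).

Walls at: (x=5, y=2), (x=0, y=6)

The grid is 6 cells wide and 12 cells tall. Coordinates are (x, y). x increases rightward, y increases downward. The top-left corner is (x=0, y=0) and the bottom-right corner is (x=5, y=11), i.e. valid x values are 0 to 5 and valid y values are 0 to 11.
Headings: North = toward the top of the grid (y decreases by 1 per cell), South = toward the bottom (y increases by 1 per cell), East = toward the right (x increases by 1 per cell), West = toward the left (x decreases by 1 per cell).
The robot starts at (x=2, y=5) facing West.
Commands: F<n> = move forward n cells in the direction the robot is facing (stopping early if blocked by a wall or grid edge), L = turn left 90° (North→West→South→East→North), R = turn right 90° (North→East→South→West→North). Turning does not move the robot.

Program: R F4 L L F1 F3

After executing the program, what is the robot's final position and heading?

Answer: Final position: (x=2, y=5), facing South

Derivation:
Start: (x=2, y=5), facing West
  R: turn right, now facing North
  F4: move forward 4, now at (x=2, y=1)
  L: turn left, now facing West
  L: turn left, now facing South
  F1: move forward 1, now at (x=2, y=2)
  F3: move forward 3, now at (x=2, y=5)
Final: (x=2, y=5), facing South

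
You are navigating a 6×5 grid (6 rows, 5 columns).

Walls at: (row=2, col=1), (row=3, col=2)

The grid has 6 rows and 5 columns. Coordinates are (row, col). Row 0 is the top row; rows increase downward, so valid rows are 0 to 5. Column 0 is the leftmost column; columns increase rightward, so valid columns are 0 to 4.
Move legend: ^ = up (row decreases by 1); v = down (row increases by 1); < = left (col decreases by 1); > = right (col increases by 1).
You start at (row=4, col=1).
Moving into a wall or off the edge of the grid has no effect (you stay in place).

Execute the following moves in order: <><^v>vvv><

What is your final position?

Start: (row=4, col=1)
  < (left): (row=4, col=1) -> (row=4, col=0)
  > (right): (row=4, col=0) -> (row=4, col=1)
  < (left): (row=4, col=1) -> (row=4, col=0)
  ^ (up): (row=4, col=0) -> (row=3, col=0)
  v (down): (row=3, col=0) -> (row=4, col=0)
  > (right): (row=4, col=0) -> (row=4, col=1)
  v (down): (row=4, col=1) -> (row=5, col=1)
  v (down): blocked, stay at (row=5, col=1)
  v (down): blocked, stay at (row=5, col=1)
  > (right): (row=5, col=1) -> (row=5, col=2)
  < (left): (row=5, col=2) -> (row=5, col=1)
Final: (row=5, col=1)

Answer: Final position: (row=5, col=1)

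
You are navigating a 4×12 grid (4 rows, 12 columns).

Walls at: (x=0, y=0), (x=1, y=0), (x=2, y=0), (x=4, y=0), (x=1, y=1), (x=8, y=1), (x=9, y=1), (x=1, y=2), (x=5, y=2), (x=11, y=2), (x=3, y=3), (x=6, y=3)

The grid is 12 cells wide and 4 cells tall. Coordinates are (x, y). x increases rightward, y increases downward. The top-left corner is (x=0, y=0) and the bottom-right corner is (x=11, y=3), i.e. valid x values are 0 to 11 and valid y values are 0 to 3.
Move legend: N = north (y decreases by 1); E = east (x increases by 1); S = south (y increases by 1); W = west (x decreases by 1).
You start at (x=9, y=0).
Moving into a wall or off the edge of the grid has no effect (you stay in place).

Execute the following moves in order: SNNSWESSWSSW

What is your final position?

Start: (x=9, y=0)
  S (south): blocked, stay at (x=9, y=0)
  N (north): blocked, stay at (x=9, y=0)
  N (north): blocked, stay at (x=9, y=0)
  S (south): blocked, stay at (x=9, y=0)
  W (west): (x=9, y=0) -> (x=8, y=0)
  E (east): (x=8, y=0) -> (x=9, y=0)
  S (south): blocked, stay at (x=9, y=0)
  S (south): blocked, stay at (x=9, y=0)
  W (west): (x=9, y=0) -> (x=8, y=0)
  S (south): blocked, stay at (x=8, y=0)
  S (south): blocked, stay at (x=8, y=0)
  W (west): (x=8, y=0) -> (x=7, y=0)
Final: (x=7, y=0)

Answer: Final position: (x=7, y=0)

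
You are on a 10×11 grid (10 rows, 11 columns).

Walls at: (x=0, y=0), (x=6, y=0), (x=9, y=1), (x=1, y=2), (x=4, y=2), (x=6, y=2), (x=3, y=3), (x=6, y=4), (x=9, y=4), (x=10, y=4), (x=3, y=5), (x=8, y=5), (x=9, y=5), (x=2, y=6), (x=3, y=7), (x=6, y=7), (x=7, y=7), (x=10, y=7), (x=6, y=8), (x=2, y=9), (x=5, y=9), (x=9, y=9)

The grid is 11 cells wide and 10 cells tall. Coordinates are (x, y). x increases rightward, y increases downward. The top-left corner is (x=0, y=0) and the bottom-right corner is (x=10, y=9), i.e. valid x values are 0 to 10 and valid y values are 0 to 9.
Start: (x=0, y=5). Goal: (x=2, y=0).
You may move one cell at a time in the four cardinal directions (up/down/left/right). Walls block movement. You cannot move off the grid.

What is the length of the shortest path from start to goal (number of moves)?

Answer: Shortest path length: 7

Derivation:
BFS from (x=0, y=5) until reaching (x=2, y=0):
  Distance 0: (x=0, y=5)
  Distance 1: (x=0, y=4), (x=1, y=5), (x=0, y=6)
  Distance 2: (x=0, y=3), (x=1, y=4), (x=2, y=5), (x=1, y=6), (x=0, y=7)
  Distance 3: (x=0, y=2), (x=1, y=3), (x=2, y=4), (x=1, y=7), (x=0, y=8)
  Distance 4: (x=0, y=1), (x=2, y=3), (x=3, y=4), (x=2, y=7), (x=1, y=8), (x=0, y=9)
  Distance 5: (x=1, y=1), (x=2, y=2), (x=4, y=4), (x=2, y=8), (x=1, y=9)
  Distance 6: (x=1, y=0), (x=2, y=1), (x=3, y=2), (x=4, y=3), (x=5, y=4), (x=4, y=5), (x=3, y=8)
  Distance 7: (x=2, y=0), (x=3, y=1), (x=5, y=3), (x=5, y=5), (x=4, y=6), (x=4, y=8), (x=3, y=9)  <- goal reached here
One shortest path (7 moves): (x=0, y=5) -> (x=1, y=5) -> (x=2, y=5) -> (x=2, y=4) -> (x=2, y=3) -> (x=2, y=2) -> (x=2, y=1) -> (x=2, y=0)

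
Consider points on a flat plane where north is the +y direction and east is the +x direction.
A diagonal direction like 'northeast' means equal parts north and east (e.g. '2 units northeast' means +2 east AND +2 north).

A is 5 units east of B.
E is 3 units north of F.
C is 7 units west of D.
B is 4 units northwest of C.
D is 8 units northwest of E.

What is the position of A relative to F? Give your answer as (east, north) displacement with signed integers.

Answer: A is at (east=-14, north=15) relative to F.

Derivation:
Place F at the origin (east=0, north=0).
  E is 3 units north of F: delta (east=+0, north=+3); E at (east=0, north=3).
  D is 8 units northwest of E: delta (east=-8, north=+8); D at (east=-8, north=11).
  C is 7 units west of D: delta (east=-7, north=+0); C at (east=-15, north=11).
  B is 4 units northwest of C: delta (east=-4, north=+4); B at (east=-19, north=15).
  A is 5 units east of B: delta (east=+5, north=+0); A at (east=-14, north=15).
Therefore A relative to F: (east=-14, north=15).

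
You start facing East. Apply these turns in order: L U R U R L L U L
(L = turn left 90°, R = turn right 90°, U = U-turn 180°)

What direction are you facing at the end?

Start: East
  L (left (90° counter-clockwise)) -> North
  U (U-turn (180°)) -> South
  R (right (90° clockwise)) -> West
  U (U-turn (180°)) -> East
  R (right (90° clockwise)) -> South
  L (left (90° counter-clockwise)) -> East
  L (left (90° counter-clockwise)) -> North
  U (U-turn (180°)) -> South
  L (left (90° counter-clockwise)) -> East
Final: East

Answer: Final heading: East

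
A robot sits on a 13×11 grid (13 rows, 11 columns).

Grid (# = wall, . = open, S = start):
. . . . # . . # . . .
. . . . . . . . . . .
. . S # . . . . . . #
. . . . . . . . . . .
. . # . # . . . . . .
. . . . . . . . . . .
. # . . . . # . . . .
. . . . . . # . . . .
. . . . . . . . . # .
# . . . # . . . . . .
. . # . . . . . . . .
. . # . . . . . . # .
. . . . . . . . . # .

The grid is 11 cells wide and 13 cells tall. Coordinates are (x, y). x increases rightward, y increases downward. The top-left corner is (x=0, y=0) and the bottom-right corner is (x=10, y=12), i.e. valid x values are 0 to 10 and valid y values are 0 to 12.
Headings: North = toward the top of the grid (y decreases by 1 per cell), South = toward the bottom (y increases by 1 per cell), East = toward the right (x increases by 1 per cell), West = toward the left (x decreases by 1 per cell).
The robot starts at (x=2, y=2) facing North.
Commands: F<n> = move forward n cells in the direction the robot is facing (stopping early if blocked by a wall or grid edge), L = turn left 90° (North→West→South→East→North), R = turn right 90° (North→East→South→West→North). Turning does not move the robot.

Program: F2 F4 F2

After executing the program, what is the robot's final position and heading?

Start: (x=2, y=2), facing North
  F2: move forward 2, now at (x=2, y=0)
  F4: move forward 0/4 (blocked), now at (x=2, y=0)
  F2: move forward 0/2 (blocked), now at (x=2, y=0)
Final: (x=2, y=0), facing North

Answer: Final position: (x=2, y=0), facing North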